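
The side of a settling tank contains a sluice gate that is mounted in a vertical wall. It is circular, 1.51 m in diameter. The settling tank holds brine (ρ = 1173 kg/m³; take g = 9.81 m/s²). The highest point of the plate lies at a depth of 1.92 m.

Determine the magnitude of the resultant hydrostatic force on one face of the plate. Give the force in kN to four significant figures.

γ = ρg = 1173 × 9.81 / 1000 = 11.50713 kN/m³.
The centroid is at the centre, 0.755 m below the top of the plate, so the centroid depth is h_c = 1.92 + 0.755 = 2.675 m.
A = π(0.755)² = 1.79079 m².
Resultant F = γ·h_c·A = 11.50713 × 2.675 × 1.79079 = 55.1233 kN.

F ≈ 55.12 kN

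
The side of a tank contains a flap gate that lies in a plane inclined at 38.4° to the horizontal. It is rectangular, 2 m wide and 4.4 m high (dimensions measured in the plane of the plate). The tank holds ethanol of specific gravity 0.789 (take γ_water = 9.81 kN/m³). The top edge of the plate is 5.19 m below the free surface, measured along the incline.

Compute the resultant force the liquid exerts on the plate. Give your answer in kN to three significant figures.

F ≈ 313 kN

γ = 0.789 × 9.81 = 7.74009 kN/m³.
Let θ = 38.4° be the plate's angle to the horizontal; measure y along the incline from where the plane meets the free surface. Vertical depth h = y·sinθ with sinθ = 0.621148.
The centroid lies 4.4/2 = 2.2 m below the top edge, so y_c = 5.19 + 2.2 = 7.39 m and h_c = 7.39 × 0.621148 = 4.59028 m.
A = 2 × 4.4 = 8.8 m².
Resultant F = γ·h_c·A = 7.74009 × 4.59028 × 8.8 = 312.657 kN.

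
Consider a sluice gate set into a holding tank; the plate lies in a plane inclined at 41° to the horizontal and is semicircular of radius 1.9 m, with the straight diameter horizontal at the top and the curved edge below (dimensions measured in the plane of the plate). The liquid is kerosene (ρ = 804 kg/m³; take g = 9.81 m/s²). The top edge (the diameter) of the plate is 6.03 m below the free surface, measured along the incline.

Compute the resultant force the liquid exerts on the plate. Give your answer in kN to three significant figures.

γ = ρg = 804 × 9.81 / 1000 = 7.88724 kN/m³.
Let θ = 41° be the plate's angle to the horizontal; measure y along the incline from where the plane meets the free surface. Vertical depth h = y·sinθ with sinθ = 0.656059.
The centroid of a semicircle lies 4r/(3π) = 0.806385 m from the diameter, here below the top edge, so y_c = 6.03 + 0.806385 = 6.83638 m and h_c = 6.83638 × 0.656059 = 4.48507 m.
A = πr²/2 = π × 1.9²/2 = 5.67057 m².
Resultant F = γ·h_c·A = 7.88724 × 4.48507 × 5.67057 = 200.595 kN.

F ≈ 201 kN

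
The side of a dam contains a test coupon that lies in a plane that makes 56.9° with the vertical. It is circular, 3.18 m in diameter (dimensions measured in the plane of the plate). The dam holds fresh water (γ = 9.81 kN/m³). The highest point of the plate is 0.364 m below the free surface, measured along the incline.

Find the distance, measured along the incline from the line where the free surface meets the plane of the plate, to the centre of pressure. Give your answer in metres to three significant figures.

γ = 9.81 kN/m³.
The plate makes 56.9° with the vertical, i.e. θ = 90° − 56.9° = 33.1° to the horizontal. Measuring y along the incline from the free-surface line, vertical depth h = y·sinθ with sinθ = 0.546102.
The centroid is at the centre, 1.59 m below the top of the plate, so y_c = 0.364 + 1.59 = 1.954 m and h_c = 1.954 × 0.546102 = 1.06708 m.
A = π(1.59)² = 7.94226 m².
Resultant F = γ·h_c·A = 9.81 × 1.06708 × 7.94226 = 83.14 kN.
I_c = πr⁴/4 = π × 1.59⁴/4 = 5.01971 m⁴.
Centre of pressure: y_p = y_c + I_c/(y_c·A) = 1.954 + 5.01971/(1.954 × 7.94226) = 1.954 + 0.323452 = 2.27745 m along the plane.

y_p = 2.28 m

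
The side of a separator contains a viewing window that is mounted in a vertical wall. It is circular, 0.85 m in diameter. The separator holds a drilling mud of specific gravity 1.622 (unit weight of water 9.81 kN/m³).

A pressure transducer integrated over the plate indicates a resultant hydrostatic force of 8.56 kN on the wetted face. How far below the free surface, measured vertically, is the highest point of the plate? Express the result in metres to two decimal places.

γ = 1.622 × 9.81 = 15.91182 kN/m³.
A = π(0.425)² = 0.56745 m².
From F = γ·h_c·A, the centroid depth is h_c = 8.56/(15.91182 × 0.56745) = 0.948039 m.
The centroid is at the centre, 0.425 m below the top of the plate, so the highest point sits at h_top = 0.948039 − 0.425 = 0.523039 m below the surface.

d_top ≈ 0.52 m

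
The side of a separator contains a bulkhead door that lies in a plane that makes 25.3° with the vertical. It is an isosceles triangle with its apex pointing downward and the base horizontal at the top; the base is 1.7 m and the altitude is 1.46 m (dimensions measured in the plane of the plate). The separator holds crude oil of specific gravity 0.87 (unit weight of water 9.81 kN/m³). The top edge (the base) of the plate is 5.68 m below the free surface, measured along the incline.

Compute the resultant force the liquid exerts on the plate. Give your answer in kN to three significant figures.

F ≈ 59.0 kN

γ = 0.87 × 9.81 = 8.5347 kN/m³.
The plate makes 25.3° with the vertical, i.e. θ = 90° − 25.3° = 64.7° to the horizontal. Measuring y along the incline from the free-surface line, vertical depth h = y·sinθ with sinθ = 0.904083.
With the apex down, the centroid sits h/3 = 1.46/3 = 0.486667 m below the base (the top edge), so y_c = 5.68 + 0.486667 = 6.16667 m and h_c = 6.16667 × 0.904083 = 5.57518 m.
A = ½ × 1.7 × 1.46 = 1.241 m².
Resultant F = γ·h_c·A = 8.5347 × 5.57518 × 1.241 = 59.0499 kN.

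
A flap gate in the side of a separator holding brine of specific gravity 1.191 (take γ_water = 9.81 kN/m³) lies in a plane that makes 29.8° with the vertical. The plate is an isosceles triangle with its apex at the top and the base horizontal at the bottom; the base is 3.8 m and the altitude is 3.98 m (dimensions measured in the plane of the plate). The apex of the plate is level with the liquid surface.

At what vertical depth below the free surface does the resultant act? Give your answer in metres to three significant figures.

γ = 1.191 × 9.81 = 11.68371 kN/m³.
The plate makes 29.8° with the vertical, i.e. θ = 90° − 29.8° = 60.2° to the horizontal. Measuring y along the incline from the free-surface line, vertical depth h = y·sinθ with sinθ = 0.867765.
With the apex up, the centroid sits 2h/3 = 2 × 3.98/3 = 2.65333 m below the apex, so y_c = 2.65333 m and h_c = 2.65333 × 0.867765 = 2.30247 m.
A = ½ × 3.8 × 3.98 = 7.562 m².
Resultant F = γ·h_c·A = 11.68371 × 2.30247 × 7.562 = 203.428 kN.
I_c = b·h³/36 = 3.8 × 3.98³/36 = 6.65473 m⁴.
Centre of pressure: y_p = y_c + I_c/(y_c·A) = 2.65333 + 6.65473/(2.65333 × 7.562) = 2.65333 + 0.331667 = 2.985 m along the plane.
Vertically, h_p = y_p·sinθ = 2.985 × 0.867765 = 2.59028 m.

h_p = 2.59 m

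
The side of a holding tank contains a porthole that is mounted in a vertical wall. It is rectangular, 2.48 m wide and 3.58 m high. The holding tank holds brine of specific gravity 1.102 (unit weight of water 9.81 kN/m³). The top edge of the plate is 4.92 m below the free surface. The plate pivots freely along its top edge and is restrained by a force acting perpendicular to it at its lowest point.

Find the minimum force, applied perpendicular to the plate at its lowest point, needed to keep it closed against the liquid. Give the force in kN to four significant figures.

γ = 1.102 × 9.81 = 10.81062 kN/m³.
The centroid lies 3.58/2 = 1.79 m below the top edge, so the centroid depth is h_c = 4.92 + 1.79 = 6.71 m.
A = 2.48 × 3.58 = 8.8784 m².
Resultant F = γ·h_c·A = 10.81062 × 6.71 × 8.8784 = 644.033 kN.
I_c = b·h³/12 = 2.48 × 3.58³/12 = 9.48243 m⁴.
Centre of pressure: y_p = y_c + I_c/(y_c·A) = 6.71 + 9.48243/(6.71 × 8.8784) = 6.71 + 0.15917 = 6.86917 m along the plane.
The resultant acts 1.79 + 0.15917 = 1.94917 m (along the plate) below the hinge at the top edge, so the moment about the hinge is M = F × 1.94917 = 644.033 × 1.94917 = 1255.33 kN·m.
A normal force at the bottom, 3.58 m from the hinge, must supply this moment: P = 1255.33/3.58 = 350.651 kN.

P ≈ 350.7 kN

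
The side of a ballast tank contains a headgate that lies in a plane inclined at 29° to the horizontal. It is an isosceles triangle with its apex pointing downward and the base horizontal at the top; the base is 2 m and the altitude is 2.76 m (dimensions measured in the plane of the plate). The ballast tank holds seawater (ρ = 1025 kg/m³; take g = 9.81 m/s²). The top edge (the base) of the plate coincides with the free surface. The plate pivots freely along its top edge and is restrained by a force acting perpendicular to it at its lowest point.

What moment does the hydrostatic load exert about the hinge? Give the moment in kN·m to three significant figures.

γ = ρg = 1025 × 9.81 / 1000 = 10.05525 kN/m³.
Let θ = 29° be the plate's angle to the horizontal; measure y along the incline from where the plane meets the free surface. Vertical depth h = y·sinθ with sinθ = 0.484810.
With the apex down, the centroid sits h/3 = 2.76/3 = 0.92 m below the base (the top edge), so y_c = 0.92 m and h_c = 0.92 × 0.484810 = 0.446025 m.
A = ½ × 2 × 2.76 = 2.76 m².
Resultant F = γ·h_c·A = 10.05525 × 0.446025 × 2.76 = 12.3783 kN.
I_c = b·h³/36 = 2 × 2.76³/36 = 1.16803 m⁴.
Centre of pressure: y_p = y_c + I_c/(y_c·A) = 0.92 + 1.16803/(0.92 × 2.76) = 0.92 + 0.459999 = 1.38 m along the plane.
The resultant acts 0.92 + 0.459999 = 1.38 m (along the plate) below the hinge at the top edge, so the moment about the hinge is M = F × 1.38 = 12.3783 × 1.38 = 17.0821 kN·m.

M ≈ 17.1 kN·m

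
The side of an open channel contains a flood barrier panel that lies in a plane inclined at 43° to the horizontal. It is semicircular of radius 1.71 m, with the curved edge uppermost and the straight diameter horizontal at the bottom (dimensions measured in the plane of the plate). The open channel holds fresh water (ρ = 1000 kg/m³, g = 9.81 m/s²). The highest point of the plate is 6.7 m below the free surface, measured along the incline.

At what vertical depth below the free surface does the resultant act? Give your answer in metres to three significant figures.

h_p = 5.26 m

γ = ρg = 1000 × 9.81 = 9810 N/m³ = 9.81 kN/m³.
Let θ = 43° be the plate's angle to the horizontal; measure y along the incline from where the plane meets the free surface. Vertical depth h = y·sinθ with sinθ = 0.681998.
The centroid lies 4r/(3π) = 0.725747 m above the diameter, so r − 4r/(3π) = 1.71 − 0.725747 = 0.984253 m below the topmost point, so y_c = 6.7 + 0.984253 = 7.68425 m and h_c = 7.68425 × 0.681998 = 5.24064 m.
A = πr²/2 = π × 1.71²/2 = 4.59317 m².
Resultant F = γ·h_c·A = 9.81 × 5.24064 × 4.59317 = 236.138 kN.
I_c = (π/8 − 8/(9π))·r⁴ = 0.109757 × 1.71⁴ = 0.938462 m⁴.
Centre of pressure: y_p = y_c + I_c/(y_c·A) = 7.68425 + 0.938462/(7.68425 × 4.59317) = 7.68425 + 0.026589 = 7.71084 m along the plane.
Vertically, h_p = y_p·sinθ = 7.71084 × 0.681998 = 5.25878 m.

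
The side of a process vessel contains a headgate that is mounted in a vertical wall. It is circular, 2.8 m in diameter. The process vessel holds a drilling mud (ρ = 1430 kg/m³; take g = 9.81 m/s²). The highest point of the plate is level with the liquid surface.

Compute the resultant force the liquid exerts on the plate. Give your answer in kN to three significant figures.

γ = ρg = 1430 × 9.81 / 1000 = 14.0283 kN/m³.
The centroid is at the centre, 1.4 m below the top of the plate, so the centroid depth is h_c = 1.4 m.
A = π(1.4)² = 6.15752 m².
Resultant F = γ·h_c·A = 14.0283 × 1.4 × 6.15752 = 120.931 kN.

F ≈ 121 kN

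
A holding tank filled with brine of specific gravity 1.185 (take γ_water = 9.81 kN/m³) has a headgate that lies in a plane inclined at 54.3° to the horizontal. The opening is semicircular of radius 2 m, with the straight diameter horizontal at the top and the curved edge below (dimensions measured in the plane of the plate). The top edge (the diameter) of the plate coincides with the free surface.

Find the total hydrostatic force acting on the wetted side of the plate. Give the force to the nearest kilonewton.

F ≈ 50 kN

γ = 1.185 × 9.81 = 11.62485 kN/m³.
Let θ = 54.3° be the plate's angle to the horizontal; measure y along the incline from where the plane meets the free surface. Vertical depth h = y·sinθ with sinθ = 0.812084.
The centroid of a semicircle lies 4r/(3π) = 0.848826 m from the diameter, here below the top edge, so y_c = 0.848826 m and h_c = 0.848826 × 0.812084 = 0.689318 m.
A = πr²/2 = π × 2²/2 = 6.28319 m².
Resultant F = γ·h_c·A = 11.62485 × 0.689318 × 6.28319 = 50.3486 kN.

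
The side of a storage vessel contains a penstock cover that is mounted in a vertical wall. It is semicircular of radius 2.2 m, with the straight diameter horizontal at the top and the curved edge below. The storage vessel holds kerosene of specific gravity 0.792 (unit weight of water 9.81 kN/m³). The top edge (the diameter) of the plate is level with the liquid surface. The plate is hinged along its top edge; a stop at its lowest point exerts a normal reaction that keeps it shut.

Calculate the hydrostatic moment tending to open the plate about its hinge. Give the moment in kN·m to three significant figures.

M ≈ 71.5 kN·m

γ = 0.792 × 9.81 = 7.76952 kN/m³.
The centroid of a semicircle lies 4r/(3π) = 0.933709 m from the diameter, here below the top edge, so the centroid depth is h_c = 0.933709 m.
A = πr²/2 = π × 2.2²/2 = 7.60265 m².
Resultant F = γ·h_c·A = 7.76952 × 0.933709 × 7.60265 = 55.1532 kN.
I_c = (π/8 − 8/(9π))·r⁴ = 0.109757 × 2.2⁴ = 2.57112 m⁴.
Centre of pressure: y_p = y_c + I_c/(y_c·A) = 0.933709 + 2.57112/(0.933709 × 7.60265) = 0.933709 + 0.362198 = 1.29591 m along the plane.
The resultant acts 0.933709 + 0.362198 = 1.29591 m (along the plate) below the hinge at the top edge, so the moment about the hinge is M = F × 1.29591 = 55.1532 × 1.29591 = 71.4736 kN·m.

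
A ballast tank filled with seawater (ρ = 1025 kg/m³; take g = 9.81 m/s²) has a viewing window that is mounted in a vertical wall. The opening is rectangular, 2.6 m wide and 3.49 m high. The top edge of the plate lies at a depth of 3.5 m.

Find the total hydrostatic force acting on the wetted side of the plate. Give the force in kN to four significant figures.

γ = ρg = 1025 × 9.81 / 1000 = 10.05525 kN/m³.
The centroid lies 3.49/2 = 1.745 m below the top edge, so the centroid depth is h_c = 3.5 + 1.745 = 5.245 m.
A = 2.6 × 3.49 = 9.074 m².
Resultant F = γ·h_c·A = 10.05525 × 5.245 × 9.074 = 478.561 kN.

F ≈ 478.6 kN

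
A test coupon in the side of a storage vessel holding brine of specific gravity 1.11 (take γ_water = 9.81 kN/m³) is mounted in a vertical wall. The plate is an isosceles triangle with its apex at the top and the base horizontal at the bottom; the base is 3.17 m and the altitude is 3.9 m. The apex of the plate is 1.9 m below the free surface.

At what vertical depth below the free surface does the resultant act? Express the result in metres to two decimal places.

h_p = 4.69 m

γ = 1.11 × 9.81 = 10.8891 kN/m³.
With the apex up, the centroid sits 2h/3 = 2 × 3.9/3 = 2.6 m below the apex, so the centroid depth is h_c = 1.9 + 2.6 = 4.5 m.
A = ½ × 3.17 × 3.9 = 6.1815 m².
Resultant F = γ·h_c·A = 10.8891 × 4.5 × 6.1815 = 302.899 kN.
I_c = b·h³/36 = 3.17 × 3.9³/36 = 5.22337 m⁴.
Centre of pressure: y_p = y_c + I_c/(y_c·A) = 4.5 + 5.22337/(4.5 × 6.1815) = 4.5 + 0.187778 = 4.68778 m along the plane.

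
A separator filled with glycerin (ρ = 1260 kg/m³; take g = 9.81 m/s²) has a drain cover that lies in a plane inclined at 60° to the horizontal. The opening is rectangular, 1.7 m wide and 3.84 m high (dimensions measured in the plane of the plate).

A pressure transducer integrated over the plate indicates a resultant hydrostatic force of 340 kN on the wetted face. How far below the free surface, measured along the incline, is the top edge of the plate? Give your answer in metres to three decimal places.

γ = ρg = 1260 × 9.81 / 1000 = 12.3606 kN/m³.
A = 1.7 × 3.84 = 6.528 m².
From F = γ·h_c·A, the centroid depth is h_c = 340/(12.3606 × 6.528) = 4.21366 m.
Let θ = 60° be the plate's angle to the horizontal; measure y along the incline from where the plane meets the free surface. Vertical depth h = y·sinθ with sinθ = 0.866025.
Along the incline, y_c = h_c/sinθ = 4.21366/0.866025 = 4.86552 m.
The centroid lies 3.84/2 = 1.92 m below the top edge, so the top edge sits at y_top = 4.86552 − 1.92 = 2.94552 m along the incline.

y_top ≈ 2.946 m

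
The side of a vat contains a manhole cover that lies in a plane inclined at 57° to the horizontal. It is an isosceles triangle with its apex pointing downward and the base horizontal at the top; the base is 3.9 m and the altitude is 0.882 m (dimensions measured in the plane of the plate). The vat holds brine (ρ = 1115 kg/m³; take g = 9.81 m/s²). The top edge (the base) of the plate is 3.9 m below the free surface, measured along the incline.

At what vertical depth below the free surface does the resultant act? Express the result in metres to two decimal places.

γ = ρg = 1115 × 9.81 / 1000 = 10.93815 kN/m³.
Let θ = 57° be the plate's angle to the horizontal; measure y along the incline from where the plane meets the free surface. Vertical depth h = y·sinθ with sinθ = 0.838671.
With the apex down, the centroid sits h/3 = 0.882/3 = 0.294 m below the base (the top edge), so y_c = 3.9 + 0.294 = 4.194 m and h_c = 4.194 × 0.838671 = 3.51739 m.
A = ½ × 3.9 × 0.882 = 1.7199 m².
Resultant F = γ·h_c·A = 10.93815 × 3.51739 × 1.7199 = 66.171 kN.
I_c = b·h³/36 = 3.9 × 0.882³/36 = 0.0743306 m⁴.
Centre of pressure: y_p = y_c + I_c/(y_c·A) = 4.194 + 0.0743306/(4.194 × 1.7199) = 4.194 + 0.0103047 = 4.2043 m along the plane.
Vertically, h_p = y_p·sinθ = 4.2043 × 0.838671 = 3.52602 m.

h_p = 3.53 m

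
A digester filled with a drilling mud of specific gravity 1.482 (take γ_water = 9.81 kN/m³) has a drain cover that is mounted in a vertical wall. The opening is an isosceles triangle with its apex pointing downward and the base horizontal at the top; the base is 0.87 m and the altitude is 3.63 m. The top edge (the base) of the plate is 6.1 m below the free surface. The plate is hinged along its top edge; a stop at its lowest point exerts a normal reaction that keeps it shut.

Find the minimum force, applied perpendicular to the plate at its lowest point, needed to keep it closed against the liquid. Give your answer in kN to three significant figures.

γ = 1.482 × 9.81 = 14.53842 kN/m³.
With the apex down, the centroid sits h/3 = 3.63/3 = 1.21 m below the base (the top edge), so the centroid depth is h_c = 6.1 + 1.21 = 7.31 m.
A = ½ × 0.87 × 3.63 = 1.57905 m².
Resultant F = γ·h_c·A = 14.53842 × 7.31 × 1.57905 = 167.815 kN.
I_c = b·h³/36 = 0.87 × 3.63³/36 = 1.15594 m⁴.
Centre of pressure: y_p = y_c + I_c/(y_c·A) = 7.31 + 1.15594/(7.31 × 1.57905) = 7.31 + 0.100143 = 7.41014 m along the plane.
The resultant acts 1.21 + 0.100143 = 1.31014 m (along the plate) below the hinge at the top edge, so the moment about the hinge is M = F × 1.31014 = 167.815 × 1.31014 = 219.861 kN·m.
A normal force at the bottom, 3.63 m from the hinge, must supply this moment: P = 219.861/3.63 = 60.5678 kN.

P ≈ 60.6 kN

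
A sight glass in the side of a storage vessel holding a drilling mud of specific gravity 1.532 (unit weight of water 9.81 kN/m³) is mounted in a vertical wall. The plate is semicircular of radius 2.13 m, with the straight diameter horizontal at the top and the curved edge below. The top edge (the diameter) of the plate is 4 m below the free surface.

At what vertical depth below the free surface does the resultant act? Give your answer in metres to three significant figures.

γ = 1.532 × 9.81 = 15.02892 kN/m³.
The centroid of a semicircle lies 4r/(3π) = 0.904 m from the diameter, here below the top edge, so the centroid depth is h_c = 4 + 0.904 = 4.904 m.
A = πr²/2 = π × 2.13²/2 = 7.12655 m².
Resultant F = γ·h_c·A = 15.02892 × 4.904 × 7.12655 = 525.24 kN.
I_c = (π/8 − 8/(9π))·r⁴ = 0.109757 × 2.13⁴ = 2.25918 m⁴.
Centre of pressure: y_p = y_c + I_c/(y_c·A) = 4.904 + 2.25918/(4.904 × 7.12655) = 4.904 + 0.0646429 = 4.96864 m along the plane.

h_p = 4.97 m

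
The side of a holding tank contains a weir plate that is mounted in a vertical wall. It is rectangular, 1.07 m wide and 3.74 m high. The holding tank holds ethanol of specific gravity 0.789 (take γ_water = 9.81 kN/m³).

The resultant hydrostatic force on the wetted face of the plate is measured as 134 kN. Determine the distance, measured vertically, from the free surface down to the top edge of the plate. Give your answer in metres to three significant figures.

γ = 0.789 × 9.81 = 7.74009 kN/m³.
A = 1.07 × 3.74 = 4.0018 m².
From F = γ·h_c·A, the centroid depth is h_c = 134/(7.74009 × 4.0018) = 4.32617 m.
The centroid lies 3.74/2 = 1.87 m below the top edge, so the top edge sits at h_top = 4.32617 − 1.87 = 2.45617 m below the surface.

d_top ≈ 2.46 m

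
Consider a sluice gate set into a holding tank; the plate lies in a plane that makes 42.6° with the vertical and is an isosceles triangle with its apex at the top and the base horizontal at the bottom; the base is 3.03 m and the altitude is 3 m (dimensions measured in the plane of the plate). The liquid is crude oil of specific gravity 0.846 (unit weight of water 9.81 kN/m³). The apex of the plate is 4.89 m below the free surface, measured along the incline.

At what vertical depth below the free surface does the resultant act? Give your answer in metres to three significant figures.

γ = 0.846 × 9.81 = 8.29926 kN/m³.
The plate makes 42.6° with the vertical, i.e. θ = 90° − 42.6° = 47.4° to the horizontal. Measuring y along the incline from the free-surface line, vertical depth h = y·sinθ with sinθ = 0.736097.
With the apex up, the centroid sits 2h/3 = 2 × 3/3 = 2 m below the apex, so y_c = 4.89 + 2 = 6.89 m and h_c = 6.89 × 0.736097 = 5.07171 m.
A = ½ × 3.03 × 3 = 4.545 m².
Resultant F = γ·h_c·A = 8.29926 × 5.07171 × 4.545 = 191.306 kN.
I_c = b·h³/36 = 3.03 × 3³/36 = 2.2725 m⁴.
Centre of pressure: y_p = y_c + I_c/(y_c·A) = 6.89 + 2.2725/(6.89 × 4.545) = 6.89 + 0.0725689 = 6.96257 m along the plane.
Vertically, h_p = y_p·sinθ = 6.96257 × 0.736097 = 5.12513 m.

h_p = 5.13 m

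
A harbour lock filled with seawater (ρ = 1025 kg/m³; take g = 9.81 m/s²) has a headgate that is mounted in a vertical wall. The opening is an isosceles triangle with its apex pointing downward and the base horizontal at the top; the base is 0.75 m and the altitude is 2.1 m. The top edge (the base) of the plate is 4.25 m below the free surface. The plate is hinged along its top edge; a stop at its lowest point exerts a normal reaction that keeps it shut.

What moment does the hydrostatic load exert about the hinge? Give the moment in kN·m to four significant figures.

γ = ρg = 1025 × 9.81 / 1000 = 10.05525 kN/m³.
With the apex down, the centroid sits h/3 = 2.1/3 = 0.7 m below the base (the top edge), so the centroid depth is h_c = 4.25 + 0.7 = 4.95 m.
A = ½ × 0.75 × 2.1 = 0.7875 m².
Resultant F = γ·h_c·A = 10.05525 × 4.95 × 0.7875 = 39.1966 kN.
I_c = b·h³/36 = 0.75 × 2.1³/36 = 0.192938 m⁴.
Centre of pressure: y_p = y_c + I_c/(y_c·A) = 4.95 + 0.192938/(4.95 × 0.7875) = 4.95 + 0.0494951 = 4.9995 m along the plane.
The resultant acts 0.7 + 0.0494951 = 0.749495 m (along the plate) below the hinge at the top edge, so the moment about the hinge is M = F × 0.749495 = 39.1966 × 0.749495 = 29.3777 kN·m.

M ≈ 29.38 kN·m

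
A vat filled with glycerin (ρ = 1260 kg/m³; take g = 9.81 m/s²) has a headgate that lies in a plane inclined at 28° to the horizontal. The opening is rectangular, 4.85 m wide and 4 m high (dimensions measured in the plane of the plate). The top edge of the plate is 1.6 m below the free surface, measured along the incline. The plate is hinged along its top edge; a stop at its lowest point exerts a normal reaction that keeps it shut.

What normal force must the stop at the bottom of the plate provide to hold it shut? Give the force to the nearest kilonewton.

P ≈ 240 kN

γ = ρg = 1260 × 9.81 / 1000 = 12.3606 kN/m³.
Let θ = 28° be the plate's angle to the horizontal; measure y along the incline from where the plane meets the free surface. Vertical depth h = y·sinθ with sinθ = 0.469472.
The centroid lies 4/2 = 2 m below the top edge, so y_c = 1.6 + 2 = 3.6 m and h_c = 3.6 × 0.469472 = 1.6901 m.
A = 4.85 × 4 = 19.4 m².
Resultant F = γ·h_c·A = 12.3606 × 1.6901 × 19.4 = 405.279 kN.
I_c = b·h³/12 = 4.85 × 4³/12 = 25.8667 m⁴.
Centre of pressure: y_p = y_c + I_c/(y_c·A) = 3.6 + 25.8667/(3.6 × 19.4) = 3.6 + 0.370371 = 3.97037 m along the plane.
The resultant acts 2 + 0.370371 = 2.37037 m (along the plate) below the hinge at the top edge, so the moment about the hinge is M = F × 2.37037 = 405.279 × 2.37037 = 960.661 kN·m.
A normal force at the bottom, 4 m from the hinge, must supply this moment: P = 960.661/4 = 240.165 kN.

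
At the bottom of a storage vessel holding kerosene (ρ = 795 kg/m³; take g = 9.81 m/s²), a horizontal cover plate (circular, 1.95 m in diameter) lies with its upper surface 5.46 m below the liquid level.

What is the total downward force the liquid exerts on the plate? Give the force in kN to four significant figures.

F ≈ 127.2 kN

γ = ρg = 795 × 9.81 / 1000 = 7.79895 kN/m³.
The plate is horizontal, so pressure is uniform at p = γ·h = 7.79895 × 5.46 = 42.5823 kN/m².
A = π(0.975)² = 2.98648 m².
F = p·A = 42.5823 × 2.98648 = 127.171 kN.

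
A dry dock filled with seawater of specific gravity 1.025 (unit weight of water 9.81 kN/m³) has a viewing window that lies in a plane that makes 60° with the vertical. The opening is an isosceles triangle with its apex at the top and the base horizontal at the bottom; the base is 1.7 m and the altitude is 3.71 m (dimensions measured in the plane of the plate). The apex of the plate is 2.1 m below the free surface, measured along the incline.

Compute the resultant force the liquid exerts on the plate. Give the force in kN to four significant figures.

F ≈ 72.51 kN

γ = 1.025 × 9.81 = 10.05525 kN/m³.
The plate makes 60° with the vertical, i.e. θ = 90° − 60° = 30° to the horizontal. Measuring y along the incline from the free-surface line, vertical depth h = y·sinθ with sinθ = 0.500000.
With the apex up, the centroid sits 2h/3 = 2 × 3.71/3 = 2.47333 m below the apex, so y_c = 2.1 + 2.47333 = 4.57333 m and h_c = 4.57333 × 0.500000 = 2.28667 m.
A = ½ × 1.7 × 3.71 = 3.1535 m².
Resultant F = γ·h_c·A = 10.05525 × 2.28667 × 3.1535 = 72.5085 kN.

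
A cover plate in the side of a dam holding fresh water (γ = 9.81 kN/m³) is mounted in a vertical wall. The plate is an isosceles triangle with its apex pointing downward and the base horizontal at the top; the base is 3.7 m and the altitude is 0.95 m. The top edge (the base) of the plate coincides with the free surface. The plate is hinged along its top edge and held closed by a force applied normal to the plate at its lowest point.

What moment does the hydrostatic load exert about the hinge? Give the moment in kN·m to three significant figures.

γ = 9.81 kN/m³.
With the apex down, the centroid sits h/3 = 0.95/3 = 0.316667 m below the base (the top edge), so the centroid depth is h_c = 0.316667 m.
A = ½ × 3.7 × 0.95 = 1.7575 m².
Resultant F = γ·h_c·A = 9.81 × 0.316667 × 1.7575 = 5.45968 kN.
I_c = b·h³/36 = 3.7 × 0.95³/36 = 0.0881191 m⁴.
Centre of pressure: y_p = y_c + I_c/(y_c·A) = 0.316667 + 0.0881191/(0.316667 × 1.7575) = 0.316667 + 0.158333 = 0.475 m along the plane.
The resultant acts 0.316667 + 0.158333 = 0.475 m (along the plate) below the hinge at the top edge, so the moment about the hinge is M = F × 0.475 = 5.45968 × 0.475 = 2.59335 kN·m.

M ≈ 2.59 kN·m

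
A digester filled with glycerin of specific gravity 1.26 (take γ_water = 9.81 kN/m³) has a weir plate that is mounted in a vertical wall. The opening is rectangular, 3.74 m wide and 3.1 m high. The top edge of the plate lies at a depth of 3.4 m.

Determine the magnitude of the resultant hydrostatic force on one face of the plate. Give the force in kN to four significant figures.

γ = 1.26 × 9.81 = 12.3606 kN/m³.
The centroid lies 3.1/2 = 1.55 m below the top edge, so the centroid depth is h_c = 3.4 + 1.55 = 4.95 m.
A = 3.74 × 3.1 = 11.594 m².
Resultant F = γ·h_c·A = 12.3606 × 4.95 × 11.594 = 709.379 kN.

F ≈ 709.4 kN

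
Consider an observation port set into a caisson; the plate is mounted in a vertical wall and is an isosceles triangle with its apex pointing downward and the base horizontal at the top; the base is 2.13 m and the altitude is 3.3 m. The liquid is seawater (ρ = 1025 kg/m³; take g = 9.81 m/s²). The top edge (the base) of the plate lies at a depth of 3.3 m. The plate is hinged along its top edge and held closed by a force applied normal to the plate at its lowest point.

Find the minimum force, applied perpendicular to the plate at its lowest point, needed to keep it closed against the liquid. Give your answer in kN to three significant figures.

γ = ρg = 1025 × 9.81 / 1000 = 10.05525 kN/m³.
With the apex down, the centroid sits h/3 = 3.3/3 = 1.1 m below the base (the top edge), so the centroid depth is h_c = 3.3 + 1.1 = 4.4 m.
A = ½ × 2.13 × 3.3 = 3.5145 m².
Resultant F = γ·h_c·A = 10.05525 × 4.4 × 3.5145 = 155.492 kN.
I_c = b·h³/36 = 2.13 × 3.3³/36 = 2.12627 m⁴.
Centre of pressure: y_p = y_c + I_c/(y_c·A) = 4.4 + 2.12627/(4.4 × 3.5145) = 4.4 + 0.1375 = 4.5375 m along the plane.
The resultant acts 1.1 + 0.1375 = 1.2375 m (along the plate) below the hinge at the top edge, so the moment about the hinge is M = F × 1.2375 = 155.492 × 1.2375 = 192.421 kN·m.
A normal force at the bottom, 3.3 m from the hinge, must supply this moment: P = 192.421/3.3 = 58.3094 kN.

P ≈ 58.3 kN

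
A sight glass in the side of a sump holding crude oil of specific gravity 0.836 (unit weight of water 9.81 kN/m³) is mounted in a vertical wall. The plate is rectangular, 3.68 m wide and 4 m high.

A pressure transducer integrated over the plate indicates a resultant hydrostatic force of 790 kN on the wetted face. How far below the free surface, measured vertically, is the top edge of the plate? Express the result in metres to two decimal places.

d_top ≈ 4.54 m

γ = 0.836 × 9.81 = 8.20116 kN/m³.
A = 3.68 × 4 = 14.72 m².
From F = γ·h_c·A, the centroid depth is h_c = 790/(8.20116 × 14.72) = 6.54401 m.
The centroid lies 4/2 = 2 m below the top edge, so the top edge sits at h_top = 6.54401 − 2 = 4.54401 m below the surface.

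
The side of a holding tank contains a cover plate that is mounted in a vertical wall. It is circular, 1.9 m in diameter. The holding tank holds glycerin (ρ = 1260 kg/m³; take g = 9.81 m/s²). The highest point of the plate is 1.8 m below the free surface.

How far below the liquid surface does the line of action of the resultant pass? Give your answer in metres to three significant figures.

h_p = 2.83 m

γ = ρg = 1260 × 9.81 / 1000 = 12.3606 kN/m³.
The centroid is at the centre, 0.95 m below the top of the plate, so the centroid depth is h_c = 1.8 + 0.95 = 2.75 m.
A = π(0.95)² = 2.83529 m².
Resultant F = γ·h_c·A = 12.3606 × 2.75 × 2.83529 = 96.3762 kN.
I_c = πr⁴/4 = π × 0.95⁴/4 = 0.639712 m⁴.
Centre of pressure: y_p = y_c + I_c/(y_c·A) = 2.75 + 0.639712/(2.75 × 2.83529) = 2.75 + 0.0820454 = 2.83205 m along the plane.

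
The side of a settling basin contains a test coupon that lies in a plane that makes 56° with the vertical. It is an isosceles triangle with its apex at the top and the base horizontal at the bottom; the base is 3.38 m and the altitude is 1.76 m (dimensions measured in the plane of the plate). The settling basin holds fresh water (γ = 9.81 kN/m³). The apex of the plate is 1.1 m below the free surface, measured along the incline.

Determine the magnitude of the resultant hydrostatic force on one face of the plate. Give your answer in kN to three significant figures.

γ = 9.81 kN/m³.
The plate makes 56° with the vertical, i.e. θ = 90° − 56° = 34° to the horizontal. Measuring y along the incline from the free-surface line, vertical depth h = y·sinθ with sinθ = 0.559193.
With the apex up, the centroid sits 2h/3 = 2 × 1.76/3 = 1.17333 m below the apex, so y_c = 1.1 + 1.17333 = 2.27333 m and h_c = 2.27333 × 0.559193 = 1.27123 m.
A = ½ × 3.38 × 1.76 = 2.9744 m².
Resultant F = γ·h_c·A = 9.81 × 1.27123 × 2.9744 = 37.093 kN.

F ≈ 37.1 kN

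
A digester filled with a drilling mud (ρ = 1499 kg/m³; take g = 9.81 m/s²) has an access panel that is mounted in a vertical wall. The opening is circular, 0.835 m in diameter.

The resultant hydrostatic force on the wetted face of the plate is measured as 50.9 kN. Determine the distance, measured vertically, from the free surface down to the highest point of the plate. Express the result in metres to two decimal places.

d_top ≈ 5.90 m

γ = ρg = 1499 × 9.81 / 1000 = 14.70519 kN/m³.
A = π(0.4175)² = 0.547599 m².
From F = γ·h_c·A, the centroid depth is h_c = 50.9/(14.70519 × 0.547599) = 6.32098 m.
The centroid is at the centre, 0.4175 m below the top of the plate, so the highest point sits at h_top = 6.32098 − 0.4175 = 5.90348 m below the surface.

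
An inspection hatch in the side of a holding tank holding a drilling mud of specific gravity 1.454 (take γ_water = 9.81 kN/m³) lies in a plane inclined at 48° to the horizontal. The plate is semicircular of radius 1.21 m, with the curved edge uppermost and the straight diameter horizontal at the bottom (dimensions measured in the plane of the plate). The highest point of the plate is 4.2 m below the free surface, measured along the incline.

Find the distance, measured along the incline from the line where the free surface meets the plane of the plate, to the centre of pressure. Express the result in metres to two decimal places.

y_p = 4.92 m

γ = 1.454 × 9.81 = 14.26374 kN/m³.
Let θ = 48° be the plate's angle to the horizontal; measure y along the incline from where the plane meets the free surface. Vertical depth h = y·sinθ with sinθ = 0.743145.
The centroid lies 4r/(3π) = 0.51354 m above the diameter, so r − 4r/(3π) = 1.21 − 0.51354 = 0.69646 m below the topmost point, so y_c = 4.2 + 0.69646 = 4.89646 m and h_c = 4.89646 × 0.743145 = 3.63878 m.
A = πr²/2 = π × 1.21²/2 = 2.2998 m².
Resultant F = γ·h_c·A = 14.26374 × 3.63878 × 2.2998 = 119.366 kN.
I_c = (π/8 − 8/(9π))·r⁴ = 0.109757 × 1.21⁴ = 0.235274 m⁴.
Centre of pressure: y_p = y_c + I_c/(y_c·A) = 4.89646 + 0.235274/(4.89646 × 2.2998) = 4.89646 + 0.020893 = 4.91735 m along the plane.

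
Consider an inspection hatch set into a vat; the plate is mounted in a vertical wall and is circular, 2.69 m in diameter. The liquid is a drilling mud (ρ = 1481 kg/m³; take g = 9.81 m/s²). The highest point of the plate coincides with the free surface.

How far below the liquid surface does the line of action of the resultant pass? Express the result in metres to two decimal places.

h_p = 1.68 m

γ = ρg = 1481 × 9.81 / 1000 = 14.52861 kN/m³.
The centroid is at the centre, 1.345 m below the top of the plate, so the centroid depth is h_c = 1.345 m.
A = π(1.345)² = 5.68322 m².
Resultant F = γ·h_c·A = 14.52861 × 1.345 × 5.68322 = 111.056 kN.
I_c = πr⁴/4 = π × 1.345⁴/4 = 2.57027 m⁴.
Centre of pressure: y_p = y_c + I_c/(y_c·A) = 1.345 + 2.57027/(1.345 × 5.68322) = 1.345 + 0.33625 = 1.68125 m along the plane.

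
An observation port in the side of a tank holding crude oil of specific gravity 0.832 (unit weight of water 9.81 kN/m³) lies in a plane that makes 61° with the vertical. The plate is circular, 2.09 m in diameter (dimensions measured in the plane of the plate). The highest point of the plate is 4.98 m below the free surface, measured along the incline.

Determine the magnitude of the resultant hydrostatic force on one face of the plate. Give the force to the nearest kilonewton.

γ = 0.832 × 9.81 = 8.16192 kN/m³.
The plate makes 61° with the vertical, i.e. θ = 90° − 61° = 29° to the horizontal. Measuring y along the incline from the free-surface line, vertical depth h = y·sinθ with sinθ = 0.484810.
The centroid is at the centre, 1.045 m below the top of the plate, so y_c = 4.98 + 1.045 = 6.025 m and h_c = 6.025 × 0.484810 = 2.92098 m.
A = π(1.045)² = 3.4307 m².
Resultant F = γ·h_c·A = 8.16192 × 2.92098 × 3.4307 = 81.7906 kN.

F ≈ 82 kN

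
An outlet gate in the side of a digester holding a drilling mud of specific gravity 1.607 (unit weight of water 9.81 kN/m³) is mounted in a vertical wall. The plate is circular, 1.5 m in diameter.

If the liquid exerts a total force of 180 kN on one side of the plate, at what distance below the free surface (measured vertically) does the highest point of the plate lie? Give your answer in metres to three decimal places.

d_top ≈ 5.711 m

γ = 1.607 × 9.81 = 15.76467 kN/m³.
A = π(0.75)² = 1.76715 m².
From F = γ·h_c·A, the centroid depth is h_c = 180/(15.76467 × 1.76715) = 6.46122 m.
The centroid is at the centre, 0.75 m below the top of the plate, so the highest point sits at h_top = 6.46122 − 0.75 = 5.71122 m below the surface.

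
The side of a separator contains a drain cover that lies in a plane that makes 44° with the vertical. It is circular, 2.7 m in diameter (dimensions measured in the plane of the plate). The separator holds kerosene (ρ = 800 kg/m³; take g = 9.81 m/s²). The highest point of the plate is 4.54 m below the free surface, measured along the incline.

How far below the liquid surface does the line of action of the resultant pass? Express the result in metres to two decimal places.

h_p = 4.29 m

γ = ρg = 800 × 9.81 / 1000 = 7.848 kN/m³.
The plate makes 44° with the vertical, i.e. θ = 90° − 44° = 46° to the horizontal. Measuring y along the incline from the free-surface line, vertical depth h = y·sinθ with sinθ = 0.719340.
The centroid is at the centre, 1.35 m below the top of the plate, so y_c = 4.54 + 1.35 = 5.89 m and h_c = 5.89 × 0.719340 = 4.23691 m.
A = π(1.35)² = 5.72555 m².
Resultant F = γ·h_c·A = 7.848 × 4.23691 × 5.72555 = 190.382 kN.
I_c = πr⁴/4 = π × 1.35⁴/4 = 2.6087 m⁴.
Centre of pressure: y_p = y_c + I_c/(y_c·A) = 5.89 + 2.6087/(5.89 × 5.72555) = 5.89 + 0.0773556 = 5.96736 m along the plane.
Vertically, h_p = y_p·sinθ = 5.96736 × 0.719340 = 4.29256 m.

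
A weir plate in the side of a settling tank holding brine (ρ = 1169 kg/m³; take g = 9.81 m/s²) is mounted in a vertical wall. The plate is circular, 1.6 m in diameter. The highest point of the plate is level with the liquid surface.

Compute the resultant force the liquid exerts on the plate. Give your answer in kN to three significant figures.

F ≈ 18.4 kN

γ = ρg = 1169 × 9.81 / 1000 = 11.46789 kN/m³.
The centroid is at the centre, 0.8 m below the top of the plate, so the centroid depth is h_c = 0.8 m.
A = π(0.8)² = 2.01062 m².
Resultant F = γ·h_c·A = 11.46789 × 0.8 × 2.01062 = 18.4461 kN.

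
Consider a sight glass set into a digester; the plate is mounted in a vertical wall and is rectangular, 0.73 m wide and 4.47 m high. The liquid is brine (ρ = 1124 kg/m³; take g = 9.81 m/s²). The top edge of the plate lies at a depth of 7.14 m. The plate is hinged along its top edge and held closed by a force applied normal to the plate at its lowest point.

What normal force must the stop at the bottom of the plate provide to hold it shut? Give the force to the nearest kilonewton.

P ≈ 182 kN

γ = ρg = 1124 × 9.81 / 1000 = 11.02644 kN/m³.
The centroid lies 4.47/2 = 2.235 m below the top edge, so the centroid depth is h_c = 7.14 + 2.235 = 9.375 m.
A = 0.73 × 4.47 = 3.2631 m².
Resultant F = γ·h_c·A = 11.02644 × 9.375 × 3.2631 = 337.316 kN.
I_c = b·h³/12 = 0.73 × 4.47³/12 = 5.43331 m⁴.
Centre of pressure: y_p = y_c + I_c/(y_c·A) = 9.375 + 5.43331/(9.375 × 3.2631) = 9.375 + 0.177608 = 9.55261 m along the plane.
The resultant acts 2.235 + 0.177608 = 2.41261 m (along the plate) below the hinge at the top edge, so the moment about the hinge is M = F × 2.41261 = 337.316 × 2.41261 = 813.812 kN·m.
A normal force at the bottom, 4.47 m from the hinge, must supply this moment: P = 813.812/4.47 = 182.061 kN.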